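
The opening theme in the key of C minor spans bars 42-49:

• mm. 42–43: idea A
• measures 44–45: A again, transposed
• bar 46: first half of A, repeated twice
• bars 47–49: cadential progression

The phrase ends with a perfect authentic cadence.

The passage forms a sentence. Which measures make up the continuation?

measures 46–49

After the presentation (bars 42–45), the continuation covers the fragmentation through the cadence: mm. 46-49.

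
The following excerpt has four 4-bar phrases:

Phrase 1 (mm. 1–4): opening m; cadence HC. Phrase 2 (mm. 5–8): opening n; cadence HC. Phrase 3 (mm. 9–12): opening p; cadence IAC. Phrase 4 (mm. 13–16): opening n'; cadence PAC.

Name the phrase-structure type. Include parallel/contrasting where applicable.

Four phrases in two halves: the first half (mm. 1-8) ends with a half cadence, the second (mm. 9-16) with a perfect authentic cadence — a large antecedent–consequent pair, i.e. a double period.
Phrase 3 begins with different material from phrase 1, making it contrasting.

contrasting double period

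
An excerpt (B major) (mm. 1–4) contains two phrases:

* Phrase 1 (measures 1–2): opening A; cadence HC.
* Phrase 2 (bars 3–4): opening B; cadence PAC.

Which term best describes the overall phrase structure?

Phrase 1 ends with a half cadence (weaker) and phrase 2 with a perfect authentic cadence (stronger): antecedent + consequent = a period.
The two phrases open with different material (A / B), so the period is contrasting.

contrasting period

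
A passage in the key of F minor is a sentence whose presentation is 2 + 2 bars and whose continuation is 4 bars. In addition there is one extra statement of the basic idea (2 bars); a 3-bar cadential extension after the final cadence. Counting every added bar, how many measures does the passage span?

Basic sentence: 2 + 2 + 4 = 8 bars.
8 (basic form) + 2 (extra statement) + 3 (cadential extension) = 13.

13 measures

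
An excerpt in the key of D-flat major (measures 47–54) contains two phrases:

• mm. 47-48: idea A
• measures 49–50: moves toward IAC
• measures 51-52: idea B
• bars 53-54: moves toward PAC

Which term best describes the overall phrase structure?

Phrase 1 ends with an imperfect authentic cadence (weaker) and phrase 2 with a perfect authentic cadence (stronger): antecedent + consequent = a period.
The two phrases open with different material (A / B), so the period is contrasting.

contrasting period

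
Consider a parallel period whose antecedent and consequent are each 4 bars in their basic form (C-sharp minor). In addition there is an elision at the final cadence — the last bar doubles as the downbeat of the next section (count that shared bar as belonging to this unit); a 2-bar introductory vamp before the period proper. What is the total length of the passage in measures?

10 measures

Basic parallel period: 4 + 4 = 8 bars.
8 (basic form) + 2 (introduction) = 10.
The elision shares a bar with the next section but does not change this unit's count.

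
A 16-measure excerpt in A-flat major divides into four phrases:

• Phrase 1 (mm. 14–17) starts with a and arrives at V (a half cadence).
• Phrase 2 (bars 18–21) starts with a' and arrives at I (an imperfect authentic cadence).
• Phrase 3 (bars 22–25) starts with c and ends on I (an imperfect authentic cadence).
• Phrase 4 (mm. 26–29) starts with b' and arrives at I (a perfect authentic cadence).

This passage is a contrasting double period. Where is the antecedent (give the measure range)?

In a double period the four phrases pair into a large antecedent (phrases 1–2, ending imperfect authentic cadence) and a large consequent (phrases 3–4, ending perfect authentic cadence). The antecedent spans measures 14–21.

measures 14–21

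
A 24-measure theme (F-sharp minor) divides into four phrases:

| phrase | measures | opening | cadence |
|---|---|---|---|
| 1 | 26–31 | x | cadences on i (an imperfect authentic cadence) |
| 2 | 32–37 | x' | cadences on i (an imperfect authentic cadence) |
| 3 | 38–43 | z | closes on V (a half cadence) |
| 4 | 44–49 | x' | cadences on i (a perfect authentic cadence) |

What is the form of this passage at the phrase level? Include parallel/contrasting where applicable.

contrasting double period

Four phrases in two halves: the first half (mm. 26-37) ends with an imperfect authentic cadence, the second (mm. 38-49) with a perfect authentic cadence — a large antecedent–consequent pair, i.e. a double period.
Phrase 3 begins with different material from phrase 1, making it contrasting.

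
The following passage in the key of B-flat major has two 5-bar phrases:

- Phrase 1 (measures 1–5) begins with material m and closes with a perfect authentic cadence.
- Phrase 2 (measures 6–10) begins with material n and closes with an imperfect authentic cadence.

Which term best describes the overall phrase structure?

phrase group

The second phrase closes with an imperfect authentic cadence, which is not stronger than the first phrase's perfect authentic cadence; without a weak→strong cadential pair there is no antecedent–consequent relationship, so this is a phrase group rather than a period.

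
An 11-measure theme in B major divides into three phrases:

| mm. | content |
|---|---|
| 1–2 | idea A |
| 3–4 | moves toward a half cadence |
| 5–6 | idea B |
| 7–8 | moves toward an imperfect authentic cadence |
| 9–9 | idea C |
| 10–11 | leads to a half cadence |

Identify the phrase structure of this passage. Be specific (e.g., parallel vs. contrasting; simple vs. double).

phrase group

The final phrase closes with a half cadence, which is not stronger than the preceding imperfect authentic cadence; the 3 phrases lack an overall antecedent–consequent design and so form a phrase group.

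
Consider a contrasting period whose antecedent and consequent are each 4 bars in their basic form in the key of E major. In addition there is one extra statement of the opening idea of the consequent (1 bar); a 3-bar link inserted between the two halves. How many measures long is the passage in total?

Basic contrasting period: 4 + 4 = 8 bars.
8 (basic form) + 1 (extra statement) + 3 (link) = 12.

12 measures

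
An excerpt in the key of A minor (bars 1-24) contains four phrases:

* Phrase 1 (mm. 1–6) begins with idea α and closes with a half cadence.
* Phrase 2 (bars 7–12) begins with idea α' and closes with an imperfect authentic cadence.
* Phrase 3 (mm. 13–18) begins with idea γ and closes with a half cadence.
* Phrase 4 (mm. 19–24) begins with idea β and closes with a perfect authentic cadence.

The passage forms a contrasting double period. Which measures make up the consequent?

measures 13–24

In a double period the first pair of phrases (ending imperfect authentic cadence) is the large antecedent and the second pair (ending perfect authentic cadence) is the large consequent; the consequent is measures 13–24.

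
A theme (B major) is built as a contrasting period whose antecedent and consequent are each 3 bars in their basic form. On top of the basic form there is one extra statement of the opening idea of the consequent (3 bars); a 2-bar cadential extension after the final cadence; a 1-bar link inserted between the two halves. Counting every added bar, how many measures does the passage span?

Basic contrasting period: 3 + 3 = 6 bars.
6 (basic form) + 3 (extra statement) + 2 (cadential extension) + 1 (link) = 12.

12 measures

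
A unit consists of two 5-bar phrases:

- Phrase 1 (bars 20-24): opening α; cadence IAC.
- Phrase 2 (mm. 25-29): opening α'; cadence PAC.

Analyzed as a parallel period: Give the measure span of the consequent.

measures 25–29

The antecedent is the phrase ending with the weaker cadence (imperfect authentic cadence, phrase 1) and the consequent the one ending more conclusively (perfect authentic cadence, phrase 2); the consequent is measures 25-29.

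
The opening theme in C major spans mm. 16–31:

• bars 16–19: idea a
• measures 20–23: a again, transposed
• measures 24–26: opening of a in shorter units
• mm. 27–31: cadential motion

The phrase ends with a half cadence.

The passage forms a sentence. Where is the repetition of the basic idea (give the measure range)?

The presentation of a sentence is the basic idea (mm. 16–19) plus its repetition (measures 20–23); the repetition of the basic idea is therefore mm. 20–23.

measures 20–23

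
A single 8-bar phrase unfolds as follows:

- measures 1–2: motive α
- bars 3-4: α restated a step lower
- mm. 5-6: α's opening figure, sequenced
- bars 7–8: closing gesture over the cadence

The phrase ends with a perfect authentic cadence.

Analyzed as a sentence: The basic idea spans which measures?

measures 1–2

The presentation of a sentence is the basic idea (measures 1–2) plus its repetition (mm. 3–4); the basic idea is therefore measures 1-2.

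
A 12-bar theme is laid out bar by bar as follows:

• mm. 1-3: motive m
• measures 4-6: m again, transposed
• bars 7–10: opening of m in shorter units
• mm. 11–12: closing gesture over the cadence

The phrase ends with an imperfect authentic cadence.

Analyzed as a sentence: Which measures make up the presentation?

The presentation of a sentence is the basic idea (measures 1–3) plus its repetition (mm. 4–6); the presentation is therefore mm. 1–6.

measures 1–6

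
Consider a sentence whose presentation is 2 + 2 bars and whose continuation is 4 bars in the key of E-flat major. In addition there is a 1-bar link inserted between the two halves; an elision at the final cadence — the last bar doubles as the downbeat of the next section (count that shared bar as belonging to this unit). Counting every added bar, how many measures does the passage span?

9 measures

Basic sentence: 2 + 2 + 4 = 8 bars.
8 (basic form) + 1 (link) = 9.
The elision shares a bar with the next section but does not change this unit's count.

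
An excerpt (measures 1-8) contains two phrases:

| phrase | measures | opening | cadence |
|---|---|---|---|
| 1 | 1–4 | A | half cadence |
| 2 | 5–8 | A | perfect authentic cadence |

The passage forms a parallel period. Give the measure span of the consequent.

The phrase ending with the weaker cadence (half cadence) is the antecedent; the one ending more conclusively (perfect authentic cadence) is the consequent. The consequent is measures 5–8.

measures 5–8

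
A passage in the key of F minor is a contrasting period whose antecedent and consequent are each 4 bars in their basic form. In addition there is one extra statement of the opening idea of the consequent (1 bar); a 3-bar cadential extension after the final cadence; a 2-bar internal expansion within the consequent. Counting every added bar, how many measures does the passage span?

14 measures

Basic contrasting period: 4 + 4 = 8 bars.
8 (basic form) + 1 (extra statement) + 3 (cadential extension) + 2 (internal expansion) = 14.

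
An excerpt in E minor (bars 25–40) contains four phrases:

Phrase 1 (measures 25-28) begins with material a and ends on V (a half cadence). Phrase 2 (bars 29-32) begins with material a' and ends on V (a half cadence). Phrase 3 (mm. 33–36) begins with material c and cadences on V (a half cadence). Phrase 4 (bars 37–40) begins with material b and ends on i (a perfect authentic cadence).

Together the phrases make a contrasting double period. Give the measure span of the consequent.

In a double period the first pair of phrases (ending half cadence) is the large antecedent and the second pair (ending perfect authentic cadence) is the large consequent; the consequent is measures 33–40.

measures 33–40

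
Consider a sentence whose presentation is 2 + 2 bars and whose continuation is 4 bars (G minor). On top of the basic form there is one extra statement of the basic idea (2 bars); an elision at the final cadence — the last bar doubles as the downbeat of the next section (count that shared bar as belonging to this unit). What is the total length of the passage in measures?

Basic sentence: 2 + 2 + 4 = 8 bars.
8 (basic form) + 2 (extra statement) = 10.
The elision shares a bar with the next section but does not change this unit's count.

10 measures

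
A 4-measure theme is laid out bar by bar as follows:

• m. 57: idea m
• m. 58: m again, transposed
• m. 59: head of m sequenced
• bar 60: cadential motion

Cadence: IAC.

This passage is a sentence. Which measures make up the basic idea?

The presentation of a sentence is the basic idea (m. 57) plus its repetition (m. 58); the basic idea is therefore bar 57.

measures 57–57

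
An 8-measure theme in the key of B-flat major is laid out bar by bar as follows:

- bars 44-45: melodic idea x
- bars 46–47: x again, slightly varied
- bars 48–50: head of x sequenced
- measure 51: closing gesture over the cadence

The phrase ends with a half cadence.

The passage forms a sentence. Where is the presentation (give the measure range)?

measures 44–47

The presentation of a sentence is the basic idea (mm. 44-45) plus its repetition (bars 46-47); the presentation is therefore mm. 44–47.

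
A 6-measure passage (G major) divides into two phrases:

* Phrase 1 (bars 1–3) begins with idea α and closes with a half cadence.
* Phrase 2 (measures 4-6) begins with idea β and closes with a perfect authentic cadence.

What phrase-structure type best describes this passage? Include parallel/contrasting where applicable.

contrasting period

Phrase 1 ends with a half cadence (weaker) and phrase 2 with a perfect authentic cadence (stronger): antecedent + consequent = a period.
The two phrases open with different material (α / β), so the period is contrasting.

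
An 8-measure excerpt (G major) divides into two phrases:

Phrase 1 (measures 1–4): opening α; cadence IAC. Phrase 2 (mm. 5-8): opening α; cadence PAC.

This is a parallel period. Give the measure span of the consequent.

measures 5–8

The phrase ending with the weaker cadence (imperfect authentic cadence) is the antecedent; the one ending more conclusively (perfect authentic cadence) is the consequent. The consequent is measures 5–8.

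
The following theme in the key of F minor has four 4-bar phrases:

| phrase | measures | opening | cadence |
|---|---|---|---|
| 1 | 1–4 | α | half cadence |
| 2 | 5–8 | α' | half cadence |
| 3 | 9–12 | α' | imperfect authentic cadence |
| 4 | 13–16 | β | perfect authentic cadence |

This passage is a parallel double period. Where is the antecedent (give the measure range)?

measures 1–8

In a double period the four phrases pair into a large antecedent (phrases 1–2, ending half cadence) and a large consequent (phrases 3–4, ending perfect authentic cadence). The antecedent spans mm. 1–8.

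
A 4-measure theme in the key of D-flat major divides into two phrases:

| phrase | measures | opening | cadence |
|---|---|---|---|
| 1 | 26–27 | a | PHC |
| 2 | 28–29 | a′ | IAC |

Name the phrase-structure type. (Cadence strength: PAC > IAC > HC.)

Phrase 1 ends with a Phrygian half cadence (weaker) and phrase 2 with an imperfect authentic cadence (stronger): antecedent + consequent = a period.
The two phrases open with the same material (a / a′), so the period is parallel.

parallel period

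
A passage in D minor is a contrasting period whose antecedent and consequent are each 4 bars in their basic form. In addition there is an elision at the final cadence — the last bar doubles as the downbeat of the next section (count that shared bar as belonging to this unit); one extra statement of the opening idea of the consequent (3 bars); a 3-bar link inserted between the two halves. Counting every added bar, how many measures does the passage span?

Basic contrasting period: 4 + 4 = 8 bars.
8 (basic form) + 3 (extra statement) + 3 (link) = 14.
The elision shares a bar with the next section but does not change this unit's count.

14 measures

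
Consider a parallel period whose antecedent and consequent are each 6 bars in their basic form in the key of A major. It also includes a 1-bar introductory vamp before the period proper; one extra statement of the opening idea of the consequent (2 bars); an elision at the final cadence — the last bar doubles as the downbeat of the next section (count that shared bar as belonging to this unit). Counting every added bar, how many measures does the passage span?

Basic parallel period: 6 + 6 = 12 bars.
12 (basic form) + 1 (introduction) + 2 (extra statement) = 15.
The elision shares a bar with the next section but does not change this unit's count.

15 measures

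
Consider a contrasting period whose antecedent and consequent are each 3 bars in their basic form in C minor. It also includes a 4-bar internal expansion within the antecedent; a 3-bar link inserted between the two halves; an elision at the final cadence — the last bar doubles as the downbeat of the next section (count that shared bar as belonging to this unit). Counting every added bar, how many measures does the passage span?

Basic contrasting period: 3 + 3 = 6 bars.
6 (basic form) + 4 (internal expansion) + 3 (link) = 13.
The elision shares a bar with the next section but does not change this unit's count.

13 measures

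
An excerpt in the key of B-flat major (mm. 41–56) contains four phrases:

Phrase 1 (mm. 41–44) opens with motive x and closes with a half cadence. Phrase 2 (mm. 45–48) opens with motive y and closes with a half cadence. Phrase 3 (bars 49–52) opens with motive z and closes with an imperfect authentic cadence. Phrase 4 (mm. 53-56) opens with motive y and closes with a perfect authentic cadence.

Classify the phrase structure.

contrasting double period

Four phrases in two halves: the first half (mm. 41-48) ends with a half cadence, the second (bars 49–56) with a perfect authentic cadence — a large antecedent–consequent pair, i.e. a double period.
Phrase 3 begins with different material from phrase 1, making it contrasting.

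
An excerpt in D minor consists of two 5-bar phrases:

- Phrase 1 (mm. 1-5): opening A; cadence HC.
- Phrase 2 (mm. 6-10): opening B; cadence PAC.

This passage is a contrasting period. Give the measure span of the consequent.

The antecedent is the phrase ending with the weaker cadence (half cadence, phrase 1) and the consequent the one ending more conclusively (perfect authentic cadence, phrase 2); the consequent is bars 6-10.

measures 6–10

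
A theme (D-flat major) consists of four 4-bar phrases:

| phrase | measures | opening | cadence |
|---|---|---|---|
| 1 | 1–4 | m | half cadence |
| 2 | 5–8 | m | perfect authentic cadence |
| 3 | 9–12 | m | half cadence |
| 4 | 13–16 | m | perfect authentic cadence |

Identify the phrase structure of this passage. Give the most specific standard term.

repeated period

The cadence pattern HC–PAC–HC–PAC is weak–strong twice, and phrases 3–4 restate phrases 1–2: a period heard twice, not a double period (which would end weakly at phrase 2).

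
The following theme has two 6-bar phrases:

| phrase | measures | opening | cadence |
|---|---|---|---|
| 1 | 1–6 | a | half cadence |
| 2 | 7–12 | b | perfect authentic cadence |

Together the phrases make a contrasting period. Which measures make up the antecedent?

The phrase ending with the weaker cadence (half cadence) is the antecedent; the one ending more conclusively (perfect authentic cadence) is the consequent. The antecedent is measures 1–6.

measures 1–6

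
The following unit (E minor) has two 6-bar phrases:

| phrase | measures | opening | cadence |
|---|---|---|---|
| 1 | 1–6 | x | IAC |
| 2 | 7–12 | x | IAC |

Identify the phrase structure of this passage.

repeated phrase

Both phrases have the same opening (x) and the same cadence (imperfect authentic cadence): the second is a restatement, not a consequent, so this is a repeated phrase rather than a period.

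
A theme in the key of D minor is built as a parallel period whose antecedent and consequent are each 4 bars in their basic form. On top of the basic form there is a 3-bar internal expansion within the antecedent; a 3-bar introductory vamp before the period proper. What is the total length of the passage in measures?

14 measures

Basic parallel period: 4 + 4 = 8 bars.
8 (basic form) + 3 (internal expansion) + 3 (introduction) = 14.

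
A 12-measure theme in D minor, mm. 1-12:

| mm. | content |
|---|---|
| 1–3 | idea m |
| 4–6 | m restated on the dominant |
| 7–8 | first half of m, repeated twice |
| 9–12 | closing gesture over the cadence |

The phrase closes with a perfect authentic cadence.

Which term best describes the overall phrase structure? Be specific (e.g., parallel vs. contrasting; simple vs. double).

sentence

Basic idea (mm. 1–3) + its repetition (mm. 4–6) form the presentation; fragmentation and cadence (mm. 7–12) form the continuation — the 12-bar whole is a sentence.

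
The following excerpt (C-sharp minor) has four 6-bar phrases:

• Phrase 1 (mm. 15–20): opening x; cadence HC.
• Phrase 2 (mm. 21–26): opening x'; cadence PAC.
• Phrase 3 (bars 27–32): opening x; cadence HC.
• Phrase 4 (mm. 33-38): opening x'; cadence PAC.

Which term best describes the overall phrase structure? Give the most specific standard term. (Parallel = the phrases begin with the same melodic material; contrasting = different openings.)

repeated period

The cadence pattern HC–PAC–HC–PAC is weak–strong twice, and phrases 3–4 restate phrases 1–2: a period heard twice, not a double period (which would end weakly at phrase 2).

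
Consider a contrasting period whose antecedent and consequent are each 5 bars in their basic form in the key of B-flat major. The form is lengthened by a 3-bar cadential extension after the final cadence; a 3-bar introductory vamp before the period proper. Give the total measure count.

16 measures

Basic contrasting period: 5 + 5 = 10 bars.
10 (basic form) + 3 (cadential extension) + 3 (introduction) = 16.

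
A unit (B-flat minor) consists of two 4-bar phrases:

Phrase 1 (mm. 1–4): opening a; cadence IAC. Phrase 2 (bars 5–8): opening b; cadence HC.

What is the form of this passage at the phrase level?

The second phrase closes with a half cadence, which is not stronger than the first phrase's imperfect authentic cadence; without a weak→strong cadential pair there is no antecedent–consequent relationship, so this is a phrase group rather than a period.

phrase group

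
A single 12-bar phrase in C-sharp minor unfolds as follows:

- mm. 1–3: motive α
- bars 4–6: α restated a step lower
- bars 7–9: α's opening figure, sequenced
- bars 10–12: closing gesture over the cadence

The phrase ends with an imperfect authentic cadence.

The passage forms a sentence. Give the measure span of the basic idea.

The presentation of a sentence is the basic idea (mm. 1-3) plus its repetition (bars 4–6); the basic idea is therefore mm. 1–3.

measures 1–3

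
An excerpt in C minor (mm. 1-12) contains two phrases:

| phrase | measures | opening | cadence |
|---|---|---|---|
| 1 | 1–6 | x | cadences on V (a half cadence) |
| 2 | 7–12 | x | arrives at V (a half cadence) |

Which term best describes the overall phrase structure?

Both phrases have the same opening (x) and the same cadence (half cadence): the second is a restatement, not a consequent, so this is a repeated phrase rather than a period.

repeated phrase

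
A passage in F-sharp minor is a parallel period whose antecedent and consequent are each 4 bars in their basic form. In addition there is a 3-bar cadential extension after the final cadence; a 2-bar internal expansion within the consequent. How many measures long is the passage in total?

Basic parallel period: 4 + 4 = 8 bars.
8 (basic form) + 3 (cadential extension) + 2 (internal expansion) = 13.

13 measures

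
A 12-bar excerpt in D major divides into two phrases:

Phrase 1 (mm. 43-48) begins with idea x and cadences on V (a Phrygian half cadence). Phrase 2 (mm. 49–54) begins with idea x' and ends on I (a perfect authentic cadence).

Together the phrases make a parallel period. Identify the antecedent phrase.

The phrase ending with the weaker cadence (Phrygian half cadence) is the antecedent; the one ending more conclusively (perfect authentic cadence) is the consequent. The antecedent is phrase 1.

phrase 1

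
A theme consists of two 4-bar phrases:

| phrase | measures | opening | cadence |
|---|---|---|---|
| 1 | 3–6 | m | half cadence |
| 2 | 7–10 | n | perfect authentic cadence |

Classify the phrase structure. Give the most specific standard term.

Phrase 1 ends with a half cadence (weaker) and phrase 2 with a perfect authentic cadence (stronger): antecedent + consequent = a period.
The two phrases open with different material (m / n), so the period is contrasting.

contrasting period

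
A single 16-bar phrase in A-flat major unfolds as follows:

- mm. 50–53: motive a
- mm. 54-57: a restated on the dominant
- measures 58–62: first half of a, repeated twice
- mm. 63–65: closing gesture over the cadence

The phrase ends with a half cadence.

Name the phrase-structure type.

Basic idea (measures 50–53) + its repetition (bars 54–57) form the presentation; fragmentation and cadence (mm. 58-65) form the continuation — the 16-bar whole is a sentence.

sentence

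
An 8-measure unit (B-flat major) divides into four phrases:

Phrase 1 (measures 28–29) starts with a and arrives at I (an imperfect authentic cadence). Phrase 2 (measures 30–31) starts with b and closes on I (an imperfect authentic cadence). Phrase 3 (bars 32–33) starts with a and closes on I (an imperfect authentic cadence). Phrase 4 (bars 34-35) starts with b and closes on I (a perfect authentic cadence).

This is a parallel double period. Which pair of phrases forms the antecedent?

phrases 1 and 2

In a double period the first pair of phrases (ending imperfect authentic cadence) is the large antecedent and the second pair (ending perfect authentic cadence) is the large consequent; the antecedent is phrases 1 and 2.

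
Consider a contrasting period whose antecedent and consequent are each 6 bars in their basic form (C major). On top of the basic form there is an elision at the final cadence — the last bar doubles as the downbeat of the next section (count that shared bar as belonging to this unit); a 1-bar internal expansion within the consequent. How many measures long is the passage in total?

Basic contrasting period: 6 + 6 = 12 bars.
12 (basic form) + 1 (internal expansion) = 13.
The elision shares a bar with the next section but does not change this unit's count.

13 measures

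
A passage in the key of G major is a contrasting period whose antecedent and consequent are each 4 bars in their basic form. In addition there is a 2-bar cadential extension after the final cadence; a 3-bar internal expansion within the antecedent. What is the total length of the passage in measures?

13 measures

Basic contrasting period: 4 + 4 = 8 bars.
8 (basic form) + 2 (cadential extension) + 3 (internal expansion) = 13.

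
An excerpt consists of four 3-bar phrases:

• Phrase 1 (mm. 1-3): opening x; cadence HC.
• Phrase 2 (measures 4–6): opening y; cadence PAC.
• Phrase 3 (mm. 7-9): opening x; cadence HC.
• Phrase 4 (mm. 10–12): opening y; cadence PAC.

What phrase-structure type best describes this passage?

repeated period

The cadence pattern HC–PAC–HC–PAC is weak–strong twice, and phrases 3–4 restate phrases 1–2: a period heard twice, not a double period (which would end weakly at phrase 2).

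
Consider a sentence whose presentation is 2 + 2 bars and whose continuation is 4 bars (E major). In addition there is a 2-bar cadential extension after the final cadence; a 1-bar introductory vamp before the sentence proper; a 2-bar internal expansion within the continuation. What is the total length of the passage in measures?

Basic sentence: 2 + 2 + 4 = 8 bars.
8 (basic form) + 2 (cadential extension) + 1 (introduction) + 2 (internal expansion) = 13.

13 measures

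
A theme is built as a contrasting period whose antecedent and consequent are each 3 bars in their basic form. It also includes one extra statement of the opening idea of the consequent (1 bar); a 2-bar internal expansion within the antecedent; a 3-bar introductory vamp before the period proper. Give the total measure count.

Basic contrasting period: 3 + 3 = 6 bars.
6 (basic form) + 1 (extra statement) + 2 (internal expansion) + 3 (introduction) = 12.

12 measures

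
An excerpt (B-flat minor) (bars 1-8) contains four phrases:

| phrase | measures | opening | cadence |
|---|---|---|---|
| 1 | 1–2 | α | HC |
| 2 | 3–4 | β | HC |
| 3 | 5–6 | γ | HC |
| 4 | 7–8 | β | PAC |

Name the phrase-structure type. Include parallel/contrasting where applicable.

Four phrases in two halves: the first half (bars 1–4) ends with a half cadence, the second (bars 5–8) with a perfect authentic cadence — a large antecedent–consequent pair, i.e. a double period.
Phrase 3 begins with different material from phrase 1, making it contrasting.

contrasting double period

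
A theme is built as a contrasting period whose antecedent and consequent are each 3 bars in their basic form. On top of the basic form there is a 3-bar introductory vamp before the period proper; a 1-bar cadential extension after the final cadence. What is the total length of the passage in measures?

10 measures

Basic contrasting period: 3 + 3 = 6 bars.
6 (basic form) + 3 (introduction) + 1 (cadential extension) = 10.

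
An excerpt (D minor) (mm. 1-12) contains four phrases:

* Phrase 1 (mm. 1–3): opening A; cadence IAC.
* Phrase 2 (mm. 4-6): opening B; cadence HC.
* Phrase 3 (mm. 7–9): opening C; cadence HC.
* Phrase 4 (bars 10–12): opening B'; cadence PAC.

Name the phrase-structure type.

contrasting double period

Four phrases in two halves: the first half (mm. 1-6) ends with a half cadence, the second (mm. 7–12) with a perfect authentic cadence — a large antecedent–consequent pair, i.e. a double period.
Phrase 3 begins with different material from phrase 1, making it contrasting.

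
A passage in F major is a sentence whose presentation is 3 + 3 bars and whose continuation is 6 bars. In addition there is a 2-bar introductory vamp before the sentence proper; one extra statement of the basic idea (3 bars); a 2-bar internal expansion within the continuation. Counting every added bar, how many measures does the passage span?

Basic sentence: 3 + 3 + 6 = 12 bars.
12 (basic form) + 2 (introduction) + 3 (extra statement) + 2 (internal expansion) = 19.

19 measures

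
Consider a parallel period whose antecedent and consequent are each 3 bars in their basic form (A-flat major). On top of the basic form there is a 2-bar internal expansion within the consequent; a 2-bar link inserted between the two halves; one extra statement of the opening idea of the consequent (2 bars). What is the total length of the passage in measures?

12 measures

Basic parallel period: 3 + 3 = 6 bars.
6 (basic form) + 2 (internal expansion) + 2 (link) + 2 (extra statement) = 12.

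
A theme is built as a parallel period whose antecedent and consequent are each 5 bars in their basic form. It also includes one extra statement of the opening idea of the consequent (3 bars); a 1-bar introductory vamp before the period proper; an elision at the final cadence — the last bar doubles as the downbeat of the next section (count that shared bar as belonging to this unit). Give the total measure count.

Basic parallel period: 5 + 5 = 10 bars.
10 (basic form) + 3 (extra statement) + 1 (introduction) = 14.
The elision shares a bar with the next section but does not change this unit's count.

14 measures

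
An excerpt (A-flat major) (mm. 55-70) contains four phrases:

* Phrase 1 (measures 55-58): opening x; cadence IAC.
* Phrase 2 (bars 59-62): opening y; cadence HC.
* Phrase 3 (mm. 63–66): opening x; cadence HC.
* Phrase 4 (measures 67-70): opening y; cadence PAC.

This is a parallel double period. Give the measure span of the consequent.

In a double period the first pair of phrases (ending half cadence) is the large antecedent and the second pair (ending perfect authentic cadence) is the large consequent; the consequent is measures 63–70.

measures 63–70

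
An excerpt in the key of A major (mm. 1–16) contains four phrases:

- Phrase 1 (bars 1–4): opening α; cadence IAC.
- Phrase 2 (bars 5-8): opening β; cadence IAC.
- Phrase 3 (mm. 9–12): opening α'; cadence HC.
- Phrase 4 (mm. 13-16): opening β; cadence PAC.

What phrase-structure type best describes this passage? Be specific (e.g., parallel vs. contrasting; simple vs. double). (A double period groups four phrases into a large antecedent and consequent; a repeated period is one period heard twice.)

parallel double period

Four phrases in two halves: the first half (mm. 1–8) ends with an imperfect authentic cadence, the second (mm. 9–16) with a perfect authentic cadence — a large antecedent–consequent pair, i.e. a double period.
Phrase 3 begins with the same material as phrase 1, making it parallel.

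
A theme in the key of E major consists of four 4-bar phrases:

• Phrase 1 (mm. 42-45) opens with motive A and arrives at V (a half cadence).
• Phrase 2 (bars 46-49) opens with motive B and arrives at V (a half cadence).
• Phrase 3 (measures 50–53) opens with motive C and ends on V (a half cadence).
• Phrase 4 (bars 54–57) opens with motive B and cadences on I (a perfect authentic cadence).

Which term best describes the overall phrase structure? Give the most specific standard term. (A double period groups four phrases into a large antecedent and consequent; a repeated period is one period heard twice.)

contrasting double period

Four phrases in two halves: the first half (measures 42–49) ends with a half cadence, the second (mm. 50-57) with a perfect authentic cadence — a large antecedent–consequent pair, i.e. a double period.
Phrase 3 begins with different material from phrase 1, making it contrasting.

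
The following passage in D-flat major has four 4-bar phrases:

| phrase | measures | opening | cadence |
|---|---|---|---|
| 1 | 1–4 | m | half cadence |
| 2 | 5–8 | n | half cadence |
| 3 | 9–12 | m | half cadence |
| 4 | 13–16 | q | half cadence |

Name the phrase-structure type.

Phrase 4 ends with a half cadence, no stronger than phrase 2's half cadence, so the four phrases do not form a double period; nor do phrases 3–4 duplicate 1–2, so it is not a repeated period. With no phrase reaching a conclusive cadence, the passage is a phrase group.

phrase group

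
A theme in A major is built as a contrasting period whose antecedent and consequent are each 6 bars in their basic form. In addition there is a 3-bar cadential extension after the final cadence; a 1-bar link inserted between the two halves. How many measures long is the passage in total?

Basic contrasting period: 6 + 6 = 12 bars.
12 (basic form) + 3 (cadential extension) + 1 (link) = 16.

16 measures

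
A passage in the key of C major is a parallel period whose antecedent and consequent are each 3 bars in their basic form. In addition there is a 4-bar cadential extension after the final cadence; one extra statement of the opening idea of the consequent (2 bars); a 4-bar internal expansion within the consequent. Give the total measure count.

16 measures

Basic parallel period: 3 + 3 = 6 bars.
6 (basic form) + 4 (cadential extension) + 2 (extra statement) + 4 (internal expansion) = 16.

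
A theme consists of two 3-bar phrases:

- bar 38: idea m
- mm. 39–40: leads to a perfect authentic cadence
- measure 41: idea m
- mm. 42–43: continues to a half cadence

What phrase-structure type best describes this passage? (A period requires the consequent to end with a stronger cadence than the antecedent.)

The second phrase closes with a half cadence, which is not stronger than the first phrase's perfect authentic cadence; without a weak→strong cadential pair there is no antecedent–consequent relationship, so this is a phrase group rather than a period.

phrase group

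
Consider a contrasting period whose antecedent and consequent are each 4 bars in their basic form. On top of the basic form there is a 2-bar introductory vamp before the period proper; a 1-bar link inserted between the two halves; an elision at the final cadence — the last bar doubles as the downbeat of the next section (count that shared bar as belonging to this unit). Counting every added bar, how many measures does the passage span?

11 measures

Basic contrasting period: 4 + 4 = 8 bars.
8 (basic form) + 2 (introduction) + 1 (link) = 11.
The elision shares a bar with the next section but does not change this unit's count.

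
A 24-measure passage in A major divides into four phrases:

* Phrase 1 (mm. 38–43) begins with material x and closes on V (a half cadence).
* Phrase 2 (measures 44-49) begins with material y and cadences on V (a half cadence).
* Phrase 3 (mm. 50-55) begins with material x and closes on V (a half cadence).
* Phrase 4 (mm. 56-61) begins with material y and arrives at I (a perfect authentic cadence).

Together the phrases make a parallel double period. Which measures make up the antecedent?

In a double period the first pair of phrases (ending half cadence) is the large antecedent and the second pair (ending perfect authentic cadence) is the large consequent; the antecedent is measures 38–49.

measures 38–49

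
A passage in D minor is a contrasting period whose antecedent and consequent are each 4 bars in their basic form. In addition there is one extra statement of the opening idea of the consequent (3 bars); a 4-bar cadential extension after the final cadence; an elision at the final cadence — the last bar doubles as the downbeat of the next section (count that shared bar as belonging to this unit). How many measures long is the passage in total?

15 measures

Basic contrasting period: 4 + 4 = 8 bars.
8 (basic form) + 3 (extra statement) + 4 (cadential extension) = 15.
The elision shares a bar with the next section but does not change this unit's count.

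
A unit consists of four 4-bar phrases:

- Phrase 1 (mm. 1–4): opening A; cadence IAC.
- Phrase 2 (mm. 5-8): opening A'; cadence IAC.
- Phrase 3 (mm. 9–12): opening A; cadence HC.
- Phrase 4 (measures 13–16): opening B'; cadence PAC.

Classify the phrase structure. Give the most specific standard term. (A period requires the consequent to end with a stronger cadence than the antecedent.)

parallel double period

Four phrases in two halves: the first half (mm. 1–8) ends with an imperfect authentic cadence, the second (mm. 9-16) with a perfect authentic cadence — a large antecedent–consequent pair, i.e. a double period.
Phrase 3 begins with the same material as phrase 1, making it parallel.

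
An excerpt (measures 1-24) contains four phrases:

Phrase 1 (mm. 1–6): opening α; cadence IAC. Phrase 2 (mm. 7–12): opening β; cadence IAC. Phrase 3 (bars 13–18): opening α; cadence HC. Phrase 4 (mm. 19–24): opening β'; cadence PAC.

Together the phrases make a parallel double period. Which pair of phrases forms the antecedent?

phrases 1 and 2

In a double period the first pair of phrases (ending imperfect authentic cadence) is the large antecedent and the second pair (ending perfect authentic cadence) is the large consequent; the antecedent is phrases 1 and 2.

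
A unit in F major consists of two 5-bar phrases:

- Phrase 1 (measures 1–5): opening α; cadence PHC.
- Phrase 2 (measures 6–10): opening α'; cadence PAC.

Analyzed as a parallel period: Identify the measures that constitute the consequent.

measures 6–10

The antecedent is the phrase ending with the weaker cadence (Phrygian half cadence, phrase 1) and the consequent the one ending more conclusively (perfect authentic cadence, phrase 2); the consequent is mm. 6–10.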